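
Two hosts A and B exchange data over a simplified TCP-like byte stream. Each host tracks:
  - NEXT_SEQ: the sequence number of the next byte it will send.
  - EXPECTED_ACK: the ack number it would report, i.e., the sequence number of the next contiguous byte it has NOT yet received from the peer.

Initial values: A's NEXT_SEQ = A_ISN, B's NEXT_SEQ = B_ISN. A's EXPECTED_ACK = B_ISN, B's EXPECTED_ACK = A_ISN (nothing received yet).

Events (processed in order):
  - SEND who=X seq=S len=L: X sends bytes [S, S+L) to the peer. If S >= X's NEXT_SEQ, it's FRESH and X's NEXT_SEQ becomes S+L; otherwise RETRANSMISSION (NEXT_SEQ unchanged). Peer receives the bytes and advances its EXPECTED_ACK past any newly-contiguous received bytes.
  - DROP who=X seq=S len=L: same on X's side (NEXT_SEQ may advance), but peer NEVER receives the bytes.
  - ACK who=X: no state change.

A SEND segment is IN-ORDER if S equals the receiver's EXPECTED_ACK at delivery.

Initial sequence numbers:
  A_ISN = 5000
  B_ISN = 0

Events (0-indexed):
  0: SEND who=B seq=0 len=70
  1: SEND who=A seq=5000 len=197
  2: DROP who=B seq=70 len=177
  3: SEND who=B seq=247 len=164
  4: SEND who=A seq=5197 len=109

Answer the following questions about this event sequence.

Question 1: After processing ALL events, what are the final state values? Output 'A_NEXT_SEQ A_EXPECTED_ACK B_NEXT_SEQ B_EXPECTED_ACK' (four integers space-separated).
Answer: 5306 70 411 5306

Derivation:
After event 0: A_seq=5000 A_ack=70 B_seq=70 B_ack=5000
After event 1: A_seq=5197 A_ack=70 B_seq=70 B_ack=5197
After event 2: A_seq=5197 A_ack=70 B_seq=247 B_ack=5197
After event 3: A_seq=5197 A_ack=70 B_seq=411 B_ack=5197
After event 4: A_seq=5306 A_ack=70 B_seq=411 B_ack=5306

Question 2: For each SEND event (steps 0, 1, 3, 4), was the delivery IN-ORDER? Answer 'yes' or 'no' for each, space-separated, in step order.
Answer: yes yes no yes

Derivation:
Step 0: SEND seq=0 -> in-order
Step 1: SEND seq=5000 -> in-order
Step 3: SEND seq=247 -> out-of-order
Step 4: SEND seq=5197 -> in-order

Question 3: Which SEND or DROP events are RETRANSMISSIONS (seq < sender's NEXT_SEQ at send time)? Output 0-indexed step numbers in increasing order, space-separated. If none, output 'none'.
Answer: none

Derivation:
Step 0: SEND seq=0 -> fresh
Step 1: SEND seq=5000 -> fresh
Step 2: DROP seq=70 -> fresh
Step 3: SEND seq=247 -> fresh
Step 4: SEND seq=5197 -> fresh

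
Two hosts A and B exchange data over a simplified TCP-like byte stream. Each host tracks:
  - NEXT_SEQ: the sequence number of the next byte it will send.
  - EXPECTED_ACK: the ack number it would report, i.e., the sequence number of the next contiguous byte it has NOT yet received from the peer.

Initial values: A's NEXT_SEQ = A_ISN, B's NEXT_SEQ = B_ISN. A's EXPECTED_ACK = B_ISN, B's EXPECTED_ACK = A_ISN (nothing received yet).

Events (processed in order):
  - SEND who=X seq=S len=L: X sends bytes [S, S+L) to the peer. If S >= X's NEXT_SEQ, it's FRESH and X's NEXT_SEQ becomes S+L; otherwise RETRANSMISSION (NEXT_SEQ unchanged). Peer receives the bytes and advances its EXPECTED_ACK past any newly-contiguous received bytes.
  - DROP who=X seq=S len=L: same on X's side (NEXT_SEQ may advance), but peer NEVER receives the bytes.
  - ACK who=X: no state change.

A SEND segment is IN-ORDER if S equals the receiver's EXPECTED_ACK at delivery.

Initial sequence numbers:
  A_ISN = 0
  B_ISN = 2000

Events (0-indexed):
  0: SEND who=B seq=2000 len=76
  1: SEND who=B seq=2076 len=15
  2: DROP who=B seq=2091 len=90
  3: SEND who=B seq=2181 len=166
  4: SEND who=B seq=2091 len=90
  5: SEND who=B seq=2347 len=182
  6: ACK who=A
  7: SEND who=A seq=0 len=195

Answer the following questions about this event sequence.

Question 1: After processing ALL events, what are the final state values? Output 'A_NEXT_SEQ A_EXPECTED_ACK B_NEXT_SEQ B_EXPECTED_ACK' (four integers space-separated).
Answer: 195 2529 2529 195

Derivation:
After event 0: A_seq=0 A_ack=2076 B_seq=2076 B_ack=0
After event 1: A_seq=0 A_ack=2091 B_seq=2091 B_ack=0
After event 2: A_seq=0 A_ack=2091 B_seq=2181 B_ack=0
After event 3: A_seq=0 A_ack=2091 B_seq=2347 B_ack=0
After event 4: A_seq=0 A_ack=2347 B_seq=2347 B_ack=0
After event 5: A_seq=0 A_ack=2529 B_seq=2529 B_ack=0
After event 6: A_seq=0 A_ack=2529 B_seq=2529 B_ack=0
After event 7: A_seq=195 A_ack=2529 B_seq=2529 B_ack=195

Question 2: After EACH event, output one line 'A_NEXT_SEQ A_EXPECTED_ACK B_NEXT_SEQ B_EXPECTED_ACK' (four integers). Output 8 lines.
0 2076 2076 0
0 2091 2091 0
0 2091 2181 0
0 2091 2347 0
0 2347 2347 0
0 2529 2529 0
0 2529 2529 0
195 2529 2529 195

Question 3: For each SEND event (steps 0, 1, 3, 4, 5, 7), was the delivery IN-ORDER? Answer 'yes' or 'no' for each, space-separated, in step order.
Answer: yes yes no yes yes yes

Derivation:
Step 0: SEND seq=2000 -> in-order
Step 1: SEND seq=2076 -> in-order
Step 3: SEND seq=2181 -> out-of-order
Step 4: SEND seq=2091 -> in-order
Step 5: SEND seq=2347 -> in-order
Step 7: SEND seq=0 -> in-order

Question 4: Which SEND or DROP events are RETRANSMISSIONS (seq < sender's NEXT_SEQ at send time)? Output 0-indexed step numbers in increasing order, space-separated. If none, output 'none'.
Answer: 4

Derivation:
Step 0: SEND seq=2000 -> fresh
Step 1: SEND seq=2076 -> fresh
Step 2: DROP seq=2091 -> fresh
Step 3: SEND seq=2181 -> fresh
Step 4: SEND seq=2091 -> retransmit
Step 5: SEND seq=2347 -> fresh
Step 7: SEND seq=0 -> fresh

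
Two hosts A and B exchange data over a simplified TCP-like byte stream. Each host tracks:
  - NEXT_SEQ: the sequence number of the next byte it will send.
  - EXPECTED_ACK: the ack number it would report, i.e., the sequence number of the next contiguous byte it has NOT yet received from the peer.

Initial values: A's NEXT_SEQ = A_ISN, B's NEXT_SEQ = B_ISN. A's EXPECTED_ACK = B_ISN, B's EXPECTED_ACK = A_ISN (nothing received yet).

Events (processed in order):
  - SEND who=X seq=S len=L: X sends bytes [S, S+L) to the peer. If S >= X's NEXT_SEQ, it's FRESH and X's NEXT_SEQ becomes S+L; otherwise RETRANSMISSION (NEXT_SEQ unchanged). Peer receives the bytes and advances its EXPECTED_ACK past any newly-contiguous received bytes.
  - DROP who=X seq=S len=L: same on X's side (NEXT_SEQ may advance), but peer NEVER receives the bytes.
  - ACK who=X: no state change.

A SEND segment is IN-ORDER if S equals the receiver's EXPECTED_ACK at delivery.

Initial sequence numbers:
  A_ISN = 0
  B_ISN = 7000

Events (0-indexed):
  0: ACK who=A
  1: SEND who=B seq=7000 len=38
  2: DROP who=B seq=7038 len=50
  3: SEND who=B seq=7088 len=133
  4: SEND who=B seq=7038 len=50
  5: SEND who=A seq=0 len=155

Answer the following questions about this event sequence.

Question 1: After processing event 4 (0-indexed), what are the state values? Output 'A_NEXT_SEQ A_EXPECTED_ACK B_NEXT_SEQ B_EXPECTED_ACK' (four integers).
After event 0: A_seq=0 A_ack=7000 B_seq=7000 B_ack=0
After event 1: A_seq=0 A_ack=7038 B_seq=7038 B_ack=0
After event 2: A_seq=0 A_ack=7038 B_seq=7088 B_ack=0
After event 3: A_seq=0 A_ack=7038 B_seq=7221 B_ack=0
After event 4: A_seq=0 A_ack=7221 B_seq=7221 B_ack=0

0 7221 7221 0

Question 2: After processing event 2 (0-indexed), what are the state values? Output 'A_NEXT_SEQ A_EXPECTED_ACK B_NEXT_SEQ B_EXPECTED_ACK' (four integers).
After event 0: A_seq=0 A_ack=7000 B_seq=7000 B_ack=0
After event 1: A_seq=0 A_ack=7038 B_seq=7038 B_ack=0
After event 2: A_seq=0 A_ack=7038 B_seq=7088 B_ack=0

0 7038 7088 0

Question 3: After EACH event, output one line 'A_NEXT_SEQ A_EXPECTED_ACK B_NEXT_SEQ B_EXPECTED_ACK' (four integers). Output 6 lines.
0 7000 7000 0
0 7038 7038 0
0 7038 7088 0
0 7038 7221 0
0 7221 7221 0
155 7221 7221 155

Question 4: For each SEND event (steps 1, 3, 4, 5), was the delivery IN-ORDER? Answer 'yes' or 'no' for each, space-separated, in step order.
Answer: yes no yes yes

Derivation:
Step 1: SEND seq=7000 -> in-order
Step 3: SEND seq=7088 -> out-of-order
Step 4: SEND seq=7038 -> in-order
Step 5: SEND seq=0 -> in-order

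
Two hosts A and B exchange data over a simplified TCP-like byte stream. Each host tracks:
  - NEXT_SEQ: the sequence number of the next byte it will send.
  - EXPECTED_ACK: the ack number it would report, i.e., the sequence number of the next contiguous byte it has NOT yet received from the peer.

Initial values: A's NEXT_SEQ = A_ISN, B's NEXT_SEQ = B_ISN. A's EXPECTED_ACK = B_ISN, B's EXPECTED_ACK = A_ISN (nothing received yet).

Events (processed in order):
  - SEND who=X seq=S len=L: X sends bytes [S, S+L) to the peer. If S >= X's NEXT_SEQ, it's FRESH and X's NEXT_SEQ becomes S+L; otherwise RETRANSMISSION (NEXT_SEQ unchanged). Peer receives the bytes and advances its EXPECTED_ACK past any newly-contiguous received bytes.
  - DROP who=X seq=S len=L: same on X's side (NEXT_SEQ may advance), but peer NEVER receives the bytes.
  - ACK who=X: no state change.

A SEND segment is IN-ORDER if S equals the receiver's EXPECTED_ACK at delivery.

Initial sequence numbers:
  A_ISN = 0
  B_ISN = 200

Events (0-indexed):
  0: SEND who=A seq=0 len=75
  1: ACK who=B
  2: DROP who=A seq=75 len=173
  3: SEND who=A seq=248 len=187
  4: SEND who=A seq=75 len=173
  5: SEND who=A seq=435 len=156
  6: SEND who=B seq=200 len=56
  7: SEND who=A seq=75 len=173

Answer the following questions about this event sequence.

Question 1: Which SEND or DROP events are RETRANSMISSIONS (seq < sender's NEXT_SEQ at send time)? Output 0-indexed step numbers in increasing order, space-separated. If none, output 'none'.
Step 0: SEND seq=0 -> fresh
Step 2: DROP seq=75 -> fresh
Step 3: SEND seq=248 -> fresh
Step 4: SEND seq=75 -> retransmit
Step 5: SEND seq=435 -> fresh
Step 6: SEND seq=200 -> fresh
Step 7: SEND seq=75 -> retransmit

Answer: 4 7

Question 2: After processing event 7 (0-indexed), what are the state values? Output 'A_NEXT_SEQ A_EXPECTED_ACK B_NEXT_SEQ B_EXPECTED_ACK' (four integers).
After event 0: A_seq=75 A_ack=200 B_seq=200 B_ack=75
After event 1: A_seq=75 A_ack=200 B_seq=200 B_ack=75
After event 2: A_seq=248 A_ack=200 B_seq=200 B_ack=75
After event 3: A_seq=435 A_ack=200 B_seq=200 B_ack=75
After event 4: A_seq=435 A_ack=200 B_seq=200 B_ack=435
After event 5: A_seq=591 A_ack=200 B_seq=200 B_ack=591
After event 6: A_seq=591 A_ack=256 B_seq=256 B_ack=591
After event 7: A_seq=591 A_ack=256 B_seq=256 B_ack=591

591 256 256 591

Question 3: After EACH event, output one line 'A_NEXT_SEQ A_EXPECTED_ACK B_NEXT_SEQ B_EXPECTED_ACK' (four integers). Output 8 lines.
75 200 200 75
75 200 200 75
248 200 200 75
435 200 200 75
435 200 200 435
591 200 200 591
591 256 256 591
591 256 256 591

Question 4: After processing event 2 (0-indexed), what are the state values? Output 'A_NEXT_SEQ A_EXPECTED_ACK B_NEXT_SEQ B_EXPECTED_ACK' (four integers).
After event 0: A_seq=75 A_ack=200 B_seq=200 B_ack=75
After event 1: A_seq=75 A_ack=200 B_seq=200 B_ack=75
After event 2: A_seq=248 A_ack=200 B_seq=200 B_ack=75

248 200 200 75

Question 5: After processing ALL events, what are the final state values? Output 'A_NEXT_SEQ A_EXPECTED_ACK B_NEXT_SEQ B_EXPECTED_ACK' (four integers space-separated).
Answer: 591 256 256 591

Derivation:
After event 0: A_seq=75 A_ack=200 B_seq=200 B_ack=75
After event 1: A_seq=75 A_ack=200 B_seq=200 B_ack=75
After event 2: A_seq=248 A_ack=200 B_seq=200 B_ack=75
After event 3: A_seq=435 A_ack=200 B_seq=200 B_ack=75
After event 4: A_seq=435 A_ack=200 B_seq=200 B_ack=435
After event 5: A_seq=591 A_ack=200 B_seq=200 B_ack=591
After event 6: A_seq=591 A_ack=256 B_seq=256 B_ack=591
After event 7: A_seq=591 A_ack=256 B_seq=256 B_ack=591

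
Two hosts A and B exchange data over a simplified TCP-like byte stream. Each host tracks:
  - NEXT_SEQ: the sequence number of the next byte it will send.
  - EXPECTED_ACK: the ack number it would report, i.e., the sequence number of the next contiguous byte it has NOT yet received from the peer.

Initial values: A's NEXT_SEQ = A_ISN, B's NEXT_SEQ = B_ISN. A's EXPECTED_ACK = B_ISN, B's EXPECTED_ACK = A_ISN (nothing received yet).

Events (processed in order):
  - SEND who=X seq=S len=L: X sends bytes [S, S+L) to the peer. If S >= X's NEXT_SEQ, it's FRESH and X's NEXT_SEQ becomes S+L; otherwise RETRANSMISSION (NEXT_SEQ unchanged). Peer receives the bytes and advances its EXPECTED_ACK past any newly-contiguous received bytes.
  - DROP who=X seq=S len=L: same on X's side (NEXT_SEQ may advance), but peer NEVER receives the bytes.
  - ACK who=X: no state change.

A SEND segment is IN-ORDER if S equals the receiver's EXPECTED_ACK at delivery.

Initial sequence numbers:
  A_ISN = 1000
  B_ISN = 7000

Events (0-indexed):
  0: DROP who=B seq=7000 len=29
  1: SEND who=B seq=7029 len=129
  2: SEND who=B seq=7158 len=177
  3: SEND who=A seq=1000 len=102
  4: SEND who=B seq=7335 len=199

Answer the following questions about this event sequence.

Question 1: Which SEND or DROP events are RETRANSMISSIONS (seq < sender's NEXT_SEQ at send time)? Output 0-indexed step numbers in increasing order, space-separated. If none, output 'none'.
Step 0: DROP seq=7000 -> fresh
Step 1: SEND seq=7029 -> fresh
Step 2: SEND seq=7158 -> fresh
Step 3: SEND seq=1000 -> fresh
Step 4: SEND seq=7335 -> fresh

Answer: none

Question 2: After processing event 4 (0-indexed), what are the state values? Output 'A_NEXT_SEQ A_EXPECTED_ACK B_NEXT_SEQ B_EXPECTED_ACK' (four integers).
After event 0: A_seq=1000 A_ack=7000 B_seq=7029 B_ack=1000
After event 1: A_seq=1000 A_ack=7000 B_seq=7158 B_ack=1000
After event 2: A_seq=1000 A_ack=7000 B_seq=7335 B_ack=1000
After event 3: A_seq=1102 A_ack=7000 B_seq=7335 B_ack=1102
After event 4: A_seq=1102 A_ack=7000 B_seq=7534 B_ack=1102

1102 7000 7534 1102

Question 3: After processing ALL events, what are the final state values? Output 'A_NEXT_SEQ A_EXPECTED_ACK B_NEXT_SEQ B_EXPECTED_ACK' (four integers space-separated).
Answer: 1102 7000 7534 1102

Derivation:
After event 0: A_seq=1000 A_ack=7000 B_seq=7029 B_ack=1000
After event 1: A_seq=1000 A_ack=7000 B_seq=7158 B_ack=1000
After event 2: A_seq=1000 A_ack=7000 B_seq=7335 B_ack=1000
After event 3: A_seq=1102 A_ack=7000 B_seq=7335 B_ack=1102
After event 4: A_seq=1102 A_ack=7000 B_seq=7534 B_ack=1102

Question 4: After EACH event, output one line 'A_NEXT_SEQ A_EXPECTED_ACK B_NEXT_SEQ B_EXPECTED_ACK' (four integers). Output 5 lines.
1000 7000 7029 1000
1000 7000 7158 1000
1000 7000 7335 1000
1102 7000 7335 1102
1102 7000 7534 1102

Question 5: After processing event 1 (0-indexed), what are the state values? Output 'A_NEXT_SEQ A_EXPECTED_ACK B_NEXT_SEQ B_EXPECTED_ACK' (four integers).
After event 0: A_seq=1000 A_ack=7000 B_seq=7029 B_ack=1000
After event 1: A_seq=1000 A_ack=7000 B_seq=7158 B_ack=1000

1000 7000 7158 1000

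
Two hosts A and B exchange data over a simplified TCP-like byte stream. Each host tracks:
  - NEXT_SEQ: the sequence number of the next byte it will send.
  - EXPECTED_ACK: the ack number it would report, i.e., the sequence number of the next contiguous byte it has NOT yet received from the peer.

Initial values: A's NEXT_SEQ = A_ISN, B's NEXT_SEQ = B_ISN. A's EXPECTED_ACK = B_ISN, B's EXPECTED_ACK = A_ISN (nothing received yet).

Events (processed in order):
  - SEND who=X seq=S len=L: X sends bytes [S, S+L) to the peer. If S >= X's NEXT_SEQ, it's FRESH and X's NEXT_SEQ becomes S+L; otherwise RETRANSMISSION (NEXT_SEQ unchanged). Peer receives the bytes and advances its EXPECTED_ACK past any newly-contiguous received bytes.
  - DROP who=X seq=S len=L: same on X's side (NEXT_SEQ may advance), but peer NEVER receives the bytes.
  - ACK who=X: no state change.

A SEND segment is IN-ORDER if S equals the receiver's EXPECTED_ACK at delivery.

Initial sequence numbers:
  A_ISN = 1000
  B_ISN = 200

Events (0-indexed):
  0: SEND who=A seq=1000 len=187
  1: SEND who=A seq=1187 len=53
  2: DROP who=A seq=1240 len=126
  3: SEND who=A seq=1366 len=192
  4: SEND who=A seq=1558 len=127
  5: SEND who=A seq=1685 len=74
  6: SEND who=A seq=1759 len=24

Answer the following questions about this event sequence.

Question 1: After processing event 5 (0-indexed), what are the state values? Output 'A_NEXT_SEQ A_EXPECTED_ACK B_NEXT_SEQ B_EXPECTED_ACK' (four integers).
After event 0: A_seq=1187 A_ack=200 B_seq=200 B_ack=1187
After event 1: A_seq=1240 A_ack=200 B_seq=200 B_ack=1240
After event 2: A_seq=1366 A_ack=200 B_seq=200 B_ack=1240
After event 3: A_seq=1558 A_ack=200 B_seq=200 B_ack=1240
After event 4: A_seq=1685 A_ack=200 B_seq=200 B_ack=1240
After event 5: A_seq=1759 A_ack=200 B_seq=200 B_ack=1240

1759 200 200 1240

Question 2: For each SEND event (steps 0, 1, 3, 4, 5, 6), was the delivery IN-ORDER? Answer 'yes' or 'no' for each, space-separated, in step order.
Step 0: SEND seq=1000 -> in-order
Step 1: SEND seq=1187 -> in-order
Step 3: SEND seq=1366 -> out-of-order
Step 4: SEND seq=1558 -> out-of-order
Step 5: SEND seq=1685 -> out-of-order
Step 6: SEND seq=1759 -> out-of-order

Answer: yes yes no no no no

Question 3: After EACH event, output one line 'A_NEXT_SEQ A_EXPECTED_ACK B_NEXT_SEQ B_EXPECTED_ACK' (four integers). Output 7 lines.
1187 200 200 1187
1240 200 200 1240
1366 200 200 1240
1558 200 200 1240
1685 200 200 1240
1759 200 200 1240
1783 200 200 1240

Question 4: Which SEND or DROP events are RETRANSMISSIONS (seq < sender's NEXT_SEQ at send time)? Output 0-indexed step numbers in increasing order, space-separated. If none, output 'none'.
Answer: none

Derivation:
Step 0: SEND seq=1000 -> fresh
Step 1: SEND seq=1187 -> fresh
Step 2: DROP seq=1240 -> fresh
Step 3: SEND seq=1366 -> fresh
Step 4: SEND seq=1558 -> fresh
Step 5: SEND seq=1685 -> fresh
Step 6: SEND seq=1759 -> fresh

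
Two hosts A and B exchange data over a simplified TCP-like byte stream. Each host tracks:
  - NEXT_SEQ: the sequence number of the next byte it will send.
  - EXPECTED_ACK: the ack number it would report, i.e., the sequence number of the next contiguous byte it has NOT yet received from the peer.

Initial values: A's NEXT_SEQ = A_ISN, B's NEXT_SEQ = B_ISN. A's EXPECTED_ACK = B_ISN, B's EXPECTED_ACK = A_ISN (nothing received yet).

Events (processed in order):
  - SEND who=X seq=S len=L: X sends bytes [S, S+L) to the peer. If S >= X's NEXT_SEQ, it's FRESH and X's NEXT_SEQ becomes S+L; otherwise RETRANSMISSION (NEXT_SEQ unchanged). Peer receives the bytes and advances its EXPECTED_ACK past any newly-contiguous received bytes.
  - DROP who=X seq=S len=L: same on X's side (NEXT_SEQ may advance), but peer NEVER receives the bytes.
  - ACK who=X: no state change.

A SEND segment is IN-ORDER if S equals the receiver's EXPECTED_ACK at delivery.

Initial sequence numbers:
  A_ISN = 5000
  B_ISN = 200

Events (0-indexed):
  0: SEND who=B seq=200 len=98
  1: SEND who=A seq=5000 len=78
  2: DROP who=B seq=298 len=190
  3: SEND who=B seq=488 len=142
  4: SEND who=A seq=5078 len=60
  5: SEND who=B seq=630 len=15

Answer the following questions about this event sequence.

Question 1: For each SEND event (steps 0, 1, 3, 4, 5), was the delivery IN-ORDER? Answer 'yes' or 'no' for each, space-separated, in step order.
Step 0: SEND seq=200 -> in-order
Step 1: SEND seq=5000 -> in-order
Step 3: SEND seq=488 -> out-of-order
Step 4: SEND seq=5078 -> in-order
Step 5: SEND seq=630 -> out-of-order

Answer: yes yes no yes no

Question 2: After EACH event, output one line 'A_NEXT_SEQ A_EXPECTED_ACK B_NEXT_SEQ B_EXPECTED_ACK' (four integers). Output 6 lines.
5000 298 298 5000
5078 298 298 5078
5078 298 488 5078
5078 298 630 5078
5138 298 630 5138
5138 298 645 5138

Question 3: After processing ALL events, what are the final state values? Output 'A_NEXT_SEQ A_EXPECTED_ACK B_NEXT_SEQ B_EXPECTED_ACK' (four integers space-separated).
Answer: 5138 298 645 5138

Derivation:
After event 0: A_seq=5000 A_ack=298 B_seq=298 B_ack=5000
After event 1: A_seq=5078 A_ack=298 B_seq=298 B_ack=5078
After event 2: A_seq=5078 A_ack=298 B_seq=488 B_ack=5078
After event 3: A_seq=5078 A_ack=298 B_seq=630 B_ack=5078
After event 4: A_seq=5138 A_ack=298 B_seq=630 B_ack=5138
After event 5: A_seq=5138 A_ack=298 B_seq=645 B_ack=5138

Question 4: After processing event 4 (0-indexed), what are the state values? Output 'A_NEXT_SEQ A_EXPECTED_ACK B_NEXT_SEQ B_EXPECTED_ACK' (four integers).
After event 0: A_seq=5000 A_ack=298 B_seq=298 B_ack=5000
After event 1: A_seq=5078 A_ack=298 B_seq=298 B_ack=5078
After event 2: A_seq=5078 A_ack=298 B_seq=488 B_ack=5078
After event 3: A_seq=5078 A_ack=298 B_seq=630 B_ack=5078
After event 4: A_seq=5138 A_ack=298 B_seq=630 B_ack=5138

5138 298 630 5138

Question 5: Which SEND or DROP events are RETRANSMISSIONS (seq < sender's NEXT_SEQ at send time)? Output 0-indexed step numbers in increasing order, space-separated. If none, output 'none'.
Step 0: SEND seq=200 -> fresh
Step 1: SEND seq=5000 -> fresh
Step 2: DROP seq=298 -> fresh
Step 3: SEND seq=488 -> fresh
Step 4: SEND seq=5078 -> fresh
Step 5: SEND seq=630 -> fresh

Answer: none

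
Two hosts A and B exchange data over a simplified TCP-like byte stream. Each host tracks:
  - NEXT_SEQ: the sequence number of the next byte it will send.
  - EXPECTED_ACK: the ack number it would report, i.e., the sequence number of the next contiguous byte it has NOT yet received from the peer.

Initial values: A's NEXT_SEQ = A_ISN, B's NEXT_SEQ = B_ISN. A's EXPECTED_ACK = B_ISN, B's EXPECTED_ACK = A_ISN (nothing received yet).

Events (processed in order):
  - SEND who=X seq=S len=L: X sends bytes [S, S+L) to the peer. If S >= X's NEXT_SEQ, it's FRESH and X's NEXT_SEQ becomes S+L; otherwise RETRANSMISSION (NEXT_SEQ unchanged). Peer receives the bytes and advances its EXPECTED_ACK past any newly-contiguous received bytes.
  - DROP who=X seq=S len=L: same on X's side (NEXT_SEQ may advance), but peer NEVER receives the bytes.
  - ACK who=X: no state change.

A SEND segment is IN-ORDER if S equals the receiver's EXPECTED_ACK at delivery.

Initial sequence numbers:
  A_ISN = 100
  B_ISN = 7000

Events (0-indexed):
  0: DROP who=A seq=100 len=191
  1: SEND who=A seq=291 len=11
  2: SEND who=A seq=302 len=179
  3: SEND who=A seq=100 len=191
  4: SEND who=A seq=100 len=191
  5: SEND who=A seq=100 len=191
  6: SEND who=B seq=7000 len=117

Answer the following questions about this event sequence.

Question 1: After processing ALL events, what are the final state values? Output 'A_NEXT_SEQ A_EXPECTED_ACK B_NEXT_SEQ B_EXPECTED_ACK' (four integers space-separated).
After event 0: A_seq=291 A_ack=7000 B_seq=7000 B_ack=100
After event 1: A_seq=302 A_ack=7000 B_seq=7000 B_ack=100
After event 2: A_seq=481 A_ack=7000 B_seq=7000 B_ack=100
After event 3: A_seq=481 A_ack=7000 B_seq=7000 B_ack=481
After event 4: A_seq=481 A_ack=7000 B_seq=7000 B_ack=481
After event 5: A_seq=481 A_ack=7000 B_seq=7000 B_ack=481
After event 6: A_seq=481 A_ack=7117 B_seq=7117 B_ack=481

Answer: 481 7117 7117 481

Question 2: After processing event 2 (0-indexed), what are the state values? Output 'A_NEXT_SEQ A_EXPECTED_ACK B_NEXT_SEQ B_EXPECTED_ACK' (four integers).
After event 0: A_seq=291 A_ack=7000 B_seq=7000 B_ack=100
After event 1: A_seq=302 A_ack=7000 B_seq=7000 B_ack=100
After event 2: A_seq=481 A_ack=7000 B_seq=7000 B_ack=100

481 7000 7000 100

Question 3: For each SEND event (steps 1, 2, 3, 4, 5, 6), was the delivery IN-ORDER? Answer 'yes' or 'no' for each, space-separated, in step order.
Step 1: SEND seq=291 -> out-of-order
Step 2: SEND seq=302 -> out-of-order
Step 3: SEND seq=100 -> in-order
Step 4: SEND seq=100 -> out-of-order
Step 5: SEND seq=100 -> out-of-order
Step 6: SEND seq=7000 -> in-order

Answer: no no yes no no yes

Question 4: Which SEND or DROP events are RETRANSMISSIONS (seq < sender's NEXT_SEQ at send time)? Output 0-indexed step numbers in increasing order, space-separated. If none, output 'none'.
Step 0: DROP seq=100 -> fresh
Step 1: SEND seq=291 -> fresh
Step 2: SEND seq=302 -> fresh
Step 3: SEND seq=100 -> retransmit
Step 4: SEND seq=100 -> retransmit
Step 5: SEND seq=100 -> retransmit
Step 6: SEND seq=7000 -> fresh

Answer: 3 4 5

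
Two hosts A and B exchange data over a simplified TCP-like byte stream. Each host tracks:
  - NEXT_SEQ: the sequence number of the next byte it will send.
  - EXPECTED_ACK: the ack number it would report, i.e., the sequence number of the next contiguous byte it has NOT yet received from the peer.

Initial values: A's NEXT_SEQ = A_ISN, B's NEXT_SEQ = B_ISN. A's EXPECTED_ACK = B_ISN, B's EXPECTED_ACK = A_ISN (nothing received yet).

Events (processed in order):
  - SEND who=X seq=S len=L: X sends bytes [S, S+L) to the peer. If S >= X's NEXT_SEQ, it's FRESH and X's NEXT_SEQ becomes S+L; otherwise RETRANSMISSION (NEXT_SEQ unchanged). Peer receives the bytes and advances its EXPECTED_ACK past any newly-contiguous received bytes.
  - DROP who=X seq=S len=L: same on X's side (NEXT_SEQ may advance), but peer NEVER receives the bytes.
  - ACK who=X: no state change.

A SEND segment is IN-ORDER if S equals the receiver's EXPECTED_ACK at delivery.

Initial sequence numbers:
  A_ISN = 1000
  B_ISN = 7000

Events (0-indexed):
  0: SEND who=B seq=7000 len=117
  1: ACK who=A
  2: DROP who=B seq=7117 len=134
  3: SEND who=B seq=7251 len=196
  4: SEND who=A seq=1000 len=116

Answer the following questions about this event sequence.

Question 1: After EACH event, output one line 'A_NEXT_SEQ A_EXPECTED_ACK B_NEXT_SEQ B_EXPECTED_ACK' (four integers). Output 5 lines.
1000 7117 7117 1000
1000 7117 7117 1000
1000 7117 7251 1000
1000 7117 7447 1000
1116 7117 7447 1116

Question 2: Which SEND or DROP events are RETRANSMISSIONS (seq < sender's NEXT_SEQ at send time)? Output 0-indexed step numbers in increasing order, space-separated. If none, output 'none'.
Answer: none

Derivation:
Step 0: SEND seq=7000 -> fresh
Step 2: DROP seq=7117 -> fresh
Step 3: SEND seq=7251 -> fresh
Step 4: SEND seq=1000 -> fresh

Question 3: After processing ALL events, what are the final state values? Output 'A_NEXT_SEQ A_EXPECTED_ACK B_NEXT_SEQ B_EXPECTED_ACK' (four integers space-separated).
Answer: 1116 7117 7447 1116

Derivation:
After event 0: A_seq=1000 A_ack=7117 B_seq=7117 B_ack=1000
After event 1: A_seq=1000 A_ack=7117 B_seq=7117 B_ack=1000
After event 2: A_seq=1000 A_ack=7117 B_seq=7251 B_ack=1000
After event 3: A_seq=1000 A_ack=7117 B_seq=7447 B_ack=1000
After event 4: A_seq=1116 A_ack=7117 B_seq=7447 B_ack=1116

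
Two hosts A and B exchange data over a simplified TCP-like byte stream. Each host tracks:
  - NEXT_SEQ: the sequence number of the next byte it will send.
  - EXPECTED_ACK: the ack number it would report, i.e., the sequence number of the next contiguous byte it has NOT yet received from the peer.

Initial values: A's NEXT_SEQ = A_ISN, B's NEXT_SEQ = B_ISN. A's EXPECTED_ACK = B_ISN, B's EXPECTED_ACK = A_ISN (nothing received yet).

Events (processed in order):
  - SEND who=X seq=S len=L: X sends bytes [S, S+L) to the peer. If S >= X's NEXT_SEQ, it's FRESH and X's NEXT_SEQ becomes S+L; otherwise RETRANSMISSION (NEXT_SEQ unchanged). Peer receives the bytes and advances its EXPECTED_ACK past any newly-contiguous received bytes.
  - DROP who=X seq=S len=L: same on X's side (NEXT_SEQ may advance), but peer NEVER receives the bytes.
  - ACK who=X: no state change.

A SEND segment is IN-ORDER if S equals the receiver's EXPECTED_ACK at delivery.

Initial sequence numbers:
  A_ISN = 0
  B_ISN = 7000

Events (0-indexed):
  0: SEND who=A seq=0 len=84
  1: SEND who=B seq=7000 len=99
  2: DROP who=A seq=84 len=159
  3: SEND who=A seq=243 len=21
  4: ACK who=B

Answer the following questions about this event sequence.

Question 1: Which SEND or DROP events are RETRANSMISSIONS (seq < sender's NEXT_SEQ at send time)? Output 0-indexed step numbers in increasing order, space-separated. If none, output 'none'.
Answer: none

Derivation:
Step 0: SEND seq=0 -> fresh
Step 1: SEND seq=7000 -> fresh
Step 2: DROP seq=84 -> fresh
Step 3: SEND seq=243 -> fresh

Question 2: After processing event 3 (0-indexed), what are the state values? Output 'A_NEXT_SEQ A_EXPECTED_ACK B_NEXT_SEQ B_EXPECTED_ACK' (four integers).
After event 0: A_seq=84 A_ack=7000 B_seq=7000 B_ack=84
After event 1: A_seq=84 A_ack=7099 B_seq=7099 B_ack=84
After event 2: A_seq=243 A_ack=7099 B_seq=7099 B_ack=84
After event 3: A_seq=264 A_ack=7099 B_seq=7099 B_ack=84

264 7099 7099 84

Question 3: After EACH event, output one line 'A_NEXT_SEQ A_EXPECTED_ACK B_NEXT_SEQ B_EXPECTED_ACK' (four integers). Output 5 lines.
84 7000 7000 84
84 7099 7099 84
243 7099 7099 84
264 7099 7099 84
264 7099 7099 84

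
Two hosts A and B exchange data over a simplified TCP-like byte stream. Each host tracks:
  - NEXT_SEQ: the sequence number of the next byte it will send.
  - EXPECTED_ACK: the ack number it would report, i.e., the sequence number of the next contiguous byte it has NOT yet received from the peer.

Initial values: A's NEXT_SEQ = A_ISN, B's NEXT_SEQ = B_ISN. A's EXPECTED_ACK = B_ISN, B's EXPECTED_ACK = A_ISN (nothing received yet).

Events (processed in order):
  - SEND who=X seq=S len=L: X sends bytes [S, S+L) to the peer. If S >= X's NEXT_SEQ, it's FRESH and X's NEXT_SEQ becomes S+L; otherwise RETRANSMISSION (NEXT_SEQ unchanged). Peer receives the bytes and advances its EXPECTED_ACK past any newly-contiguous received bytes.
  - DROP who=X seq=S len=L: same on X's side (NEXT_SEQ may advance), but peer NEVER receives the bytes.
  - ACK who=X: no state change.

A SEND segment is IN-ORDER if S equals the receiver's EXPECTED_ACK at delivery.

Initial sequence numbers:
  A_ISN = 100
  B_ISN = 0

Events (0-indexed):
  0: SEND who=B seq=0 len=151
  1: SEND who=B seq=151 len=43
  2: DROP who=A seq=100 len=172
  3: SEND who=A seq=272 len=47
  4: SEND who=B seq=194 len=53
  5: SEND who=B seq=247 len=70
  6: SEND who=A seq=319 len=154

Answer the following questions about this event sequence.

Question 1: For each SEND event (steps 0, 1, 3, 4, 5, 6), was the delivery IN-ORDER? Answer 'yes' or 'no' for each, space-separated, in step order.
Answer: yes yes no yes yes no

Derivation:
Step 0: SEND seq=0 -> in-order
Step 1: SEND seq=151 -> in-order
Step 3: SEND seq=272 -> out-of-order
Step 4: SEND seq=194 -> in-order
Step 5: SEND seq=247 -> in-order
Step 6: SEND seq=319 -> out-of-order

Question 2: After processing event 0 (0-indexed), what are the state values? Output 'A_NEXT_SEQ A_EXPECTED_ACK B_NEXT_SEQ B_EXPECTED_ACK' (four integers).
After event 0: A_seq=100 A_ack=151 B_seq=151 B_ack=100

100 151 151 100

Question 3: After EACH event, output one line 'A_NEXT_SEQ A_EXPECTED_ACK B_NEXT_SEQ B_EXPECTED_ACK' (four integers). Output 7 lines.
100 151 151 100
100 194 194 100
272 194 194 100
319 194 194 100
319 247 247 100
319 317 317 100
473 317 317 100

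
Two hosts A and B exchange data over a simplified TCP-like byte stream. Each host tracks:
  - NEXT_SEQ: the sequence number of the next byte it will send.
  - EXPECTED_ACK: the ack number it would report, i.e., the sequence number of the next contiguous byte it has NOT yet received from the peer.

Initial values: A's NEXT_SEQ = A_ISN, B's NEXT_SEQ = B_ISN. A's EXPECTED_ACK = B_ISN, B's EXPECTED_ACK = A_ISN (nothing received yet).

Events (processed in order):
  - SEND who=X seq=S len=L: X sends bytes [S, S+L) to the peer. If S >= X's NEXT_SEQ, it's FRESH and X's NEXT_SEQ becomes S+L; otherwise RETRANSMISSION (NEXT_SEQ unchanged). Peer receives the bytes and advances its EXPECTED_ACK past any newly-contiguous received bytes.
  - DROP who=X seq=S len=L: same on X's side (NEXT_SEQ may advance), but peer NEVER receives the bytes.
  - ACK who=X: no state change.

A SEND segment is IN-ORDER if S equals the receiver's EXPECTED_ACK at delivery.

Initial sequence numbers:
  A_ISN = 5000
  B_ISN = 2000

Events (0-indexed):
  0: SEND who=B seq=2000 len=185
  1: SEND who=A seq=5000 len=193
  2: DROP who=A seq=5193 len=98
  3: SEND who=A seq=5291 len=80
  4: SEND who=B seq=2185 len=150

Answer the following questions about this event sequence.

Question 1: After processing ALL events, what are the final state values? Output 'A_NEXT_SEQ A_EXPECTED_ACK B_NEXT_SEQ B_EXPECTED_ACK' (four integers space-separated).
Answer: 5371 2335 2335 5193

Derivation:
After event 0: A_seq=5000 A_ack=2185 B_seq=2185 B_ack=5000
After event 1: A_seq=5193 A_ack=2185 B_seq=2185 B_ack=5193
After event 2: A_seq=5291 A_ack=2185 B_seq=2185 B_ack=5193
After event 3: A_seq=5371 A_ack=2185 B_seq=2185 B_ack=5193
After event 4: A_seq=5371 A_ack=2335 B_seq=2335 B_ack=5193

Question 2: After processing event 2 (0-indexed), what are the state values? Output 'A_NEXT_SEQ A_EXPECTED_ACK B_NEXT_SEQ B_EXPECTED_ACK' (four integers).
After event 0: A_seq=5000 A_ack=2185 B_seq=2185 B_ack=5000
After event 1: A_seq=5193 A_ack=2185 B_seq=2185 B_ack=5193
After event 2: A_seq=5291 A_ack=2185 B_seq=2185 B_ack=5193

5291 2185 2185 5193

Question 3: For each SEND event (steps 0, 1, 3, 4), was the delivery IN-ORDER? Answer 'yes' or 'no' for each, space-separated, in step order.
Step 0: SEND seq=2000 -> in-order
Step 1: SEND seq=5000 -> in-order
Step 3: SEND seq=5291 -> out-of-order
Step 4: SEND seq=2185 -> in-order

Answer: yes yes no yes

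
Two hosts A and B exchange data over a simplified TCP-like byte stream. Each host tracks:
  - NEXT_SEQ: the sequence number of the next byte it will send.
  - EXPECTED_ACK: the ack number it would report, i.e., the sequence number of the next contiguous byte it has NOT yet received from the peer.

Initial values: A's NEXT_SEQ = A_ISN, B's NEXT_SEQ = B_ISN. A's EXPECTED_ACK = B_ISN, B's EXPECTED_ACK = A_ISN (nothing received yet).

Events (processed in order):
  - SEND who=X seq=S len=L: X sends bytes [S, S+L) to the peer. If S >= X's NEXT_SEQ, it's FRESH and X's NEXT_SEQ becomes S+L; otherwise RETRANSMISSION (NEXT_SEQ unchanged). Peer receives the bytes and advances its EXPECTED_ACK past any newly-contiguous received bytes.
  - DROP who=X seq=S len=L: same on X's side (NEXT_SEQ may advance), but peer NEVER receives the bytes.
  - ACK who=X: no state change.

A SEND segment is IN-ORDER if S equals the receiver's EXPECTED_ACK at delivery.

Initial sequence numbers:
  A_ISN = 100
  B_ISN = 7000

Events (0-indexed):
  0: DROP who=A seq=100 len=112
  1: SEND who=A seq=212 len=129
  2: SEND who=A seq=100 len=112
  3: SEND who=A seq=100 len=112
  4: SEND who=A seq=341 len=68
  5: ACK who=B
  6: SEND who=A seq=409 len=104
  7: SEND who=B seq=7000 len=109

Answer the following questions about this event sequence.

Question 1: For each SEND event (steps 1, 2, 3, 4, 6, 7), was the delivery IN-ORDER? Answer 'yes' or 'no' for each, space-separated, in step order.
Step 1: SEND seq=212 -> out-of-order
Step 2: SEND seq=100 -> in-order
Step 3: SEND seq=100 -> out-of-order
Step 4: SEND seq=341 -> in-order
Step 6: SEND seq=409 -> in-order
Step 7: SEND seq=7000 -> in-order

Answer: no yes no yes yes yes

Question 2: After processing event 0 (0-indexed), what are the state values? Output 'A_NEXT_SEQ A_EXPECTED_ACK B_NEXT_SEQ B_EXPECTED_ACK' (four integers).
After event 0: A_seq=212 A_ack=7000 B_seq=7000 B_ack=100

212 7000 7000 100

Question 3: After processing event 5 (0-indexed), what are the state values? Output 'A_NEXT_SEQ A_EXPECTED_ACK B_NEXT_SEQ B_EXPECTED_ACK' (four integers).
After event 0: A_seq=212 A_ack=7000 B_seq=7000 B_ack=100
After event 1: A_seq=341 A_ack=7000 B_seq=7000 B_ack=100
After event 2: A_seq=341 A_ack=7000 B_seq=7000 B_ack=341
After event 3: A_seq=341 A_ack=7000 B_seq=7000 B_ack=341
After event 4: A_seq=409 A_ack=7000 B_seq=7000 B_ack=409
After event 5: A_seq=409 A_ack=7000 B_seq=7000 B_ack=409

409 7000 7000 409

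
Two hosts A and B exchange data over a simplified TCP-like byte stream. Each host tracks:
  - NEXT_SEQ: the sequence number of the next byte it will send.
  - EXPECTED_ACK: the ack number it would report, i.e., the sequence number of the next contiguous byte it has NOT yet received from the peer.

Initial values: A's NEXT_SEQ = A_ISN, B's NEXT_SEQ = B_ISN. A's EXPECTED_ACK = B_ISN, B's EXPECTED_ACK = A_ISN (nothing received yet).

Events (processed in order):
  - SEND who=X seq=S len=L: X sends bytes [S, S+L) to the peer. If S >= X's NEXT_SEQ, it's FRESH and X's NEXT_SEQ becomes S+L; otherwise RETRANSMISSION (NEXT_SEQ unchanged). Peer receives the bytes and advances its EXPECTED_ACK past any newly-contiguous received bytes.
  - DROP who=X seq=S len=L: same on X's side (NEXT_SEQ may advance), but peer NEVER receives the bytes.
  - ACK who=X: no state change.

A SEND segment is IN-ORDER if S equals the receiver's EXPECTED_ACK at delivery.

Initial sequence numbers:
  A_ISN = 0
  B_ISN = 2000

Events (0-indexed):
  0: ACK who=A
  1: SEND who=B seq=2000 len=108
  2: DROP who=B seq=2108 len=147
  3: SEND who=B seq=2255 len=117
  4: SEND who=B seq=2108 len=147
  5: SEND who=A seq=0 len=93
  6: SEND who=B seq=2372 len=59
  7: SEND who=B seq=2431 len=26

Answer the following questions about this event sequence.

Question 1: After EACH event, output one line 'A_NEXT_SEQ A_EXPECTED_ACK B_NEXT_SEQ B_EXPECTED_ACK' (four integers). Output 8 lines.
0 2000 2000 0
0 2108 2108 0
0 2108 2255 0
0 2108 2372 0
0 2372 2372 0
93 2372 2372 93
93 2431 2431 93
93 2457 2457 93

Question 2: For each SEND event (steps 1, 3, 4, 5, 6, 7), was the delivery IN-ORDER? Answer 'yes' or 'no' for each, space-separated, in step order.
Answer: yes no yes yes yes yes

Derivation:
Step 1: SEND seq=2000 -> in-order
Step 3: SEND seq=2255 -> out-of-order
Step 4: SEND seq=2108 -> in-order
Step 5: SEND seq=0 -> in-order
Step 6: SEND seq=2372 -> in-order
Step 7: SEND seq=2431 -> in-order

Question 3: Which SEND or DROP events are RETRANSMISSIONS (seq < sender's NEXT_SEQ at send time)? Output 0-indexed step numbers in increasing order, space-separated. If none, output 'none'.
Step 1: SEND seq=2000 -> fresh
Step 2: DROP seq=2108 -> fresh
Step 3: SEND seq=2255 -> fresh
Step 4: SEND seq=2108 -> retransmit
Step 5: SEND seq=0 -> fresh
Step 6: SEND seq=2372 -> fresh
Step 7: SEND seq=2431 -> fresh

Answer: 4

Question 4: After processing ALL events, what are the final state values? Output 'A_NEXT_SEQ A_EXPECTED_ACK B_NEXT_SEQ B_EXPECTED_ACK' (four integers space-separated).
After event 0: A_seq=0 A_ack=2000 B_seq=2000 B_ack=0
After event 1: A_seq=0 A_ack=2108 B_seq=2108 B_ack=0
After event 2: A_seq=0 A_ack=2108 B_seq=2255 B_ack=0
After event 3: A_seq=0 A_ack=2108 B_seq=2372 B_ack=0
After event 4: A_seq=0 A_ack=2372 B_seq=2372 B_ack=0
After event 5: A_seq=93 A_ack=2372 B_seq=2372 B_ack=93
After event 6: A_seq=93 A_ack=2431 B_seq=2431 B_ack=93
After event 7: A_seq=93 A_ack=2457 B_seq=2457 B_ack=93

Answer: 93 2457 2457 93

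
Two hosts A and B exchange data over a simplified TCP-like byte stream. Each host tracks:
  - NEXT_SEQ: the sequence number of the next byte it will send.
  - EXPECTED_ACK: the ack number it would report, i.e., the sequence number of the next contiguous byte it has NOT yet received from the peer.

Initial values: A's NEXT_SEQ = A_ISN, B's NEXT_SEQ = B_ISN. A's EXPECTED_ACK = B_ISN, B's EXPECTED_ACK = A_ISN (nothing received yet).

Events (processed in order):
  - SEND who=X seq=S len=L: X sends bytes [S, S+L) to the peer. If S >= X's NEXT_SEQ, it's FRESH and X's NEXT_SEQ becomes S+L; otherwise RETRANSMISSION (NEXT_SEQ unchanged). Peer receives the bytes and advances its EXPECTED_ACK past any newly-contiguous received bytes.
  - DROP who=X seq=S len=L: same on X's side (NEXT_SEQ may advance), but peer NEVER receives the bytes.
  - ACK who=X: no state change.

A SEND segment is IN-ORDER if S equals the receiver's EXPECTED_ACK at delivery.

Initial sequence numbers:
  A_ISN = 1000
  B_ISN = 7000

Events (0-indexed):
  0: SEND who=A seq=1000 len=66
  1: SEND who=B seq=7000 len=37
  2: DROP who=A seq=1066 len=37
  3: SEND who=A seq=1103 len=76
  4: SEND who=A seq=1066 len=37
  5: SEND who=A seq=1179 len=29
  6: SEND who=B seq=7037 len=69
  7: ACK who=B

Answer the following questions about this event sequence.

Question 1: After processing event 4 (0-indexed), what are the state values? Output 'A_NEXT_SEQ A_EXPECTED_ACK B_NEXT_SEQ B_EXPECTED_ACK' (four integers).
After event 0: A_seq=1066 A_ack=7000 B_seq=7000 B_ack=1066
After event 1: A_seq=1066 A_ack=7037 B_seq=7037 B_ack=1066
After event 2: A_seq=1103 A_ack=7037 B_seq=7037 B_ack=1066
After event 3: A_seq=1179 A_ack=7037 B_seq=7037 B_ack=1066
After event 4: A_seq=1179 A_ack=7037 B_seq=7037 B_ack=1179

1179 7037 7037 1179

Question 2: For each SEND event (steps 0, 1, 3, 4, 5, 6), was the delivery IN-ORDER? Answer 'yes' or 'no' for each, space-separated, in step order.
Answer: yes yes no yes yes yes

Derivation:
Step 0: SEND seq=1000 -> in-order
Step 1: SEND seq=7000 -> in-order
Step 3: SEND seq=1103 -> out-of-order
Step 4: SEND seq=1066 -> in-order
Step 5: SEND seq=1179 -> in-order
Step 6: SEND seq=7037 -> in-order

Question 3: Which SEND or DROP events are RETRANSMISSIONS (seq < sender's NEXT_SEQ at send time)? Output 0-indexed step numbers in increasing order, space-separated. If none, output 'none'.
Step 0: SEND seq=1000 -> fresh
Step 1: SEND seq=7000 -> fresh
Step 2: DROP seq=1066 -> fresh
Step 3: SEND seq=1103 -> fresh
Step 4: SEND seq=1066 -> retransmit
Step 5: SEND seq=1179 -> fresh
Step 6: SEND seq=7037 -> fresh

Answer: 4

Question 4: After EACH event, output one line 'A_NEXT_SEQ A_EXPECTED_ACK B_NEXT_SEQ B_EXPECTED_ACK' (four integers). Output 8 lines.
1066 7000 7000 1066
1066 7037 7037 1066
1103 7037 7037 1066
1179 7037 7037 1066
1179 7037 7037 1179
1208 7037 7037 1208
1208 7106 7106 1208
1208 7106 7106 1208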